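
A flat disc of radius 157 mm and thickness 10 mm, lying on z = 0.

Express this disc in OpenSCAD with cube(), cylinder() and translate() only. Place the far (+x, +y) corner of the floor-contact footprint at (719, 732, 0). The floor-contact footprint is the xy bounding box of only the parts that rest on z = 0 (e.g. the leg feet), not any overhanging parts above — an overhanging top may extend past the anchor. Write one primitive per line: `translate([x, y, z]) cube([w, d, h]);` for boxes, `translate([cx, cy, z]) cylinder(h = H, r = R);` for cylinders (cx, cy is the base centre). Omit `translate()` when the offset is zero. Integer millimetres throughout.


translate([562, 575, 0]) cylinder(h = 10, r = 157);


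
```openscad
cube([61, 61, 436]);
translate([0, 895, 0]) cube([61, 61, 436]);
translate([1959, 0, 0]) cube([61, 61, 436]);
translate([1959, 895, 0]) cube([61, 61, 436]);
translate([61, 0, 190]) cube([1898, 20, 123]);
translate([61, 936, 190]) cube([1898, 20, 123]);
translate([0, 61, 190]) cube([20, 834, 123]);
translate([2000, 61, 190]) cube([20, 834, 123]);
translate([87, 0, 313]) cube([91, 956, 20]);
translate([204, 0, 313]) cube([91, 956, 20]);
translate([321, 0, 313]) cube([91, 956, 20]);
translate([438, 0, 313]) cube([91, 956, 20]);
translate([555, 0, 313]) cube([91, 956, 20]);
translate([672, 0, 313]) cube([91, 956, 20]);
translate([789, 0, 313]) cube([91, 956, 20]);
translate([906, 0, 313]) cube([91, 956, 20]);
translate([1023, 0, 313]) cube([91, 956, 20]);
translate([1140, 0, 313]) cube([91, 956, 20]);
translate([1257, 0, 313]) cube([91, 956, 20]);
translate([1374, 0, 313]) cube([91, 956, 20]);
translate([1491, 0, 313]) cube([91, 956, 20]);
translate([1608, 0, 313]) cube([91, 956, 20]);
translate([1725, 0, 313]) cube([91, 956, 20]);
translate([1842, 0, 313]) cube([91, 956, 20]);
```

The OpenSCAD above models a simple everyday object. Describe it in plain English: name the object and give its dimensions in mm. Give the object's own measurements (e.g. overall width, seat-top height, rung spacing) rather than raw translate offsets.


A bed frame 2020 mm long (x) by 956 mm wide (y). Four 61×61 mm corner posts, 436 mm tall, at the corners of the footprint. Four rails of 20 mm thickness and 123 mm height run between adjacent posts with their undersides at z = 190 mm, their outer faces flush with the outside of the frame (the two x-running rails run between the posts' inner faces; the two y-running rails run between the posts' inner faces). 16 slats, each 91 mm wide (x) and 20 mm thick, lie across the top of the two x-running rails, running the full 956 mm width of the frame in y; along x they sit between the end posts with a 26 mm gap after the −x posts and between neighbouring slats and before the +x posts.


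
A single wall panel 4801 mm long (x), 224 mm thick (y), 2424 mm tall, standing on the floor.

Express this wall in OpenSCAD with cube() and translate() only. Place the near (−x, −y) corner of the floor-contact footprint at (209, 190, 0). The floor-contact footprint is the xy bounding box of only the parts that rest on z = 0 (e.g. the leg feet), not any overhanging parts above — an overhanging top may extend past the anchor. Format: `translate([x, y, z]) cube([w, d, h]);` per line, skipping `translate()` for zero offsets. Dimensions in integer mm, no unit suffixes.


translate([209, 190, 0]) cube([4801, 224, 2424]);


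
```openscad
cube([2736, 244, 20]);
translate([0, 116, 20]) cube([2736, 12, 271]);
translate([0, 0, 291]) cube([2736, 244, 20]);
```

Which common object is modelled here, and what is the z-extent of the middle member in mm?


An I-beam. The web height is 271 mm.

Two wide flanges with a thin centred web — an I-beam. Overall 311 mm minus two 20 mm flanges gives a web of 311 − 2·20 = 271 mm.


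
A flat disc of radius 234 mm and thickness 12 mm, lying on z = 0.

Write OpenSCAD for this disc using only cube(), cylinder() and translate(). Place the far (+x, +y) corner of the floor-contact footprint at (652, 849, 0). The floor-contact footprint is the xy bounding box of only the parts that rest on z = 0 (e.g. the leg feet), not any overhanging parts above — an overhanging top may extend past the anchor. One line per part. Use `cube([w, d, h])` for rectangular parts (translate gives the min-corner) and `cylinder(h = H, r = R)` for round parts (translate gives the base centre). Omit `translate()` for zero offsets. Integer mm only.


translate([418, 615, 0]) cylinder(h = 12, r = 234);


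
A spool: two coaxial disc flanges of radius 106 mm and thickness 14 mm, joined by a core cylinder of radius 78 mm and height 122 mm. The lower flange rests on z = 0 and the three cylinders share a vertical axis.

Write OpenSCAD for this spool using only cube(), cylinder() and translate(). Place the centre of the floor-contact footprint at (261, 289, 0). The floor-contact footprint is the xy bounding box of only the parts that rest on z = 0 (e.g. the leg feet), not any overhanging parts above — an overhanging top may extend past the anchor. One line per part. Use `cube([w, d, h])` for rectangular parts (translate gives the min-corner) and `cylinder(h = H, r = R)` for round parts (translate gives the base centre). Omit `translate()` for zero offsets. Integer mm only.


translate([261, 289, 0]) cylinder(h = 14, r = 106);
translate([261, 289, 14]) cylinder(h = 122, r = 78);
translate([261, 289, 136]) cylinder(h = 14, r = 106);


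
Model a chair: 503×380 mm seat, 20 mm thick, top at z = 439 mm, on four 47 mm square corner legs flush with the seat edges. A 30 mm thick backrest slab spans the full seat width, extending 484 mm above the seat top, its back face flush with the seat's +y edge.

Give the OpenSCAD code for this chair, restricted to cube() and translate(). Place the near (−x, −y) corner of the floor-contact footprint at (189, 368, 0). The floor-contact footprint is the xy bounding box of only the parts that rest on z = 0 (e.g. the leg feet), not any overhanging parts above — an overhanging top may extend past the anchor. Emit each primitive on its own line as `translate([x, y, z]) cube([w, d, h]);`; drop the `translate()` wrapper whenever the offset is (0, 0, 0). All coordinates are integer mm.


translate([189, 368, 419]) cube([503, 380, 20]);
translate([189, 368, 0]) cube([47, 47, 419]);
translate([645, 368, 0]) cube([47, 47, 419]);
translate([189, 701, 0]) cube([47, 47, 419]);
translate([645, 701, 0]) cube([47, 47, 419]);
translate([189, 718, 439]) cube([503, 30, 484]);


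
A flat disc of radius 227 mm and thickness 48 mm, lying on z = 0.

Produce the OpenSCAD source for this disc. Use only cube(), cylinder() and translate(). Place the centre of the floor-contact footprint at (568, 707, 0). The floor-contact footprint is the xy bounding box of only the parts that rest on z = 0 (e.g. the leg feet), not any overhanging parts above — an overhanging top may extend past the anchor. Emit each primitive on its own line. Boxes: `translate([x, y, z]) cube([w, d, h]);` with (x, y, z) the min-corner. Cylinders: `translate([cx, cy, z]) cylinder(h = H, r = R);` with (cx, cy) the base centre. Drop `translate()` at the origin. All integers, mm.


translate([568, 707, 0]) cylinder(h = 48, r = 227);


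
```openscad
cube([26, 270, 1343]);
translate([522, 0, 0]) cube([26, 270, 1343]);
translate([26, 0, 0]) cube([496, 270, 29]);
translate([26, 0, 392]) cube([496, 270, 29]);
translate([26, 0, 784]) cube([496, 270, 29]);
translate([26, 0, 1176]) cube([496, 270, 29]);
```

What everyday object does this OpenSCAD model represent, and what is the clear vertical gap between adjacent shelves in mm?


A bookshelf. The clear shelf gap is 363 mm.

Two tall side panels with 4 horizontal boards between them — a bookshelf. The first two shelf undersides are at z = 0 and z = 392; with shelf thickness 29, the clear gap is 392 − 0 − 29 = 363 mm.


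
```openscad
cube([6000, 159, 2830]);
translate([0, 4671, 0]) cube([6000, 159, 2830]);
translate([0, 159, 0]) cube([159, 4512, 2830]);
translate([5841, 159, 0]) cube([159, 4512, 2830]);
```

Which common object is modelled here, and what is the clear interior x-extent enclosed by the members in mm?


A house (or room) frame. The interior width is 5682 mm.

Four 2830 mm walls enclosing a rectangle with no floor or roof — a room or house frame. Outside width is 6000 mm and wall thickness is 159 mm, so the interior width is 6000 − 2 × 159 = 5682 mm.


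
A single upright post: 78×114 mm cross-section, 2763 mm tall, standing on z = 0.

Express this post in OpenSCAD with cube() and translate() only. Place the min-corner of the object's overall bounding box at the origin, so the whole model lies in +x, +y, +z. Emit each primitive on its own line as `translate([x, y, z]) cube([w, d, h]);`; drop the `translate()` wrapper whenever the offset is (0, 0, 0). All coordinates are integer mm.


cube([78, 114, 2763]);


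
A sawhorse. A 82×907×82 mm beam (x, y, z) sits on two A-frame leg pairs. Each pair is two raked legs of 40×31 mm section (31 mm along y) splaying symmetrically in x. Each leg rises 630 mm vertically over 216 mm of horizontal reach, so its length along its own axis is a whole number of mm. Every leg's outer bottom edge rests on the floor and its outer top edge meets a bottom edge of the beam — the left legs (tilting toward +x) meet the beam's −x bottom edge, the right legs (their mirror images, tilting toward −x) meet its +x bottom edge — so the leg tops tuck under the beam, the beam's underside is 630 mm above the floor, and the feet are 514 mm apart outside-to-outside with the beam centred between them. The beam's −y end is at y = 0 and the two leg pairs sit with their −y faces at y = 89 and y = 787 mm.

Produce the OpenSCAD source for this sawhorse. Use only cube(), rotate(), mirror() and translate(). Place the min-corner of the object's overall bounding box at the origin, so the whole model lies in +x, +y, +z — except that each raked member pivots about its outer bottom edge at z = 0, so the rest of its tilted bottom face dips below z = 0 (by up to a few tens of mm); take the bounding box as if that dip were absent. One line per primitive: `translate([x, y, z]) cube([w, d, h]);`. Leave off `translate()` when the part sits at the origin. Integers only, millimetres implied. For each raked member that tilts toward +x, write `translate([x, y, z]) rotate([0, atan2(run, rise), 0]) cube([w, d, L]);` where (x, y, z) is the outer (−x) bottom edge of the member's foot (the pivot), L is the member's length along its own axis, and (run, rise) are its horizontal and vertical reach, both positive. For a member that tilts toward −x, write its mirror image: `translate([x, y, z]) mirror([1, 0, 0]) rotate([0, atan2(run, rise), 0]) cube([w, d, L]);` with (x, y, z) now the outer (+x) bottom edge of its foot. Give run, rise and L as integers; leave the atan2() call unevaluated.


// leg length = √(216² + 630²) = 666
// right-leg outer foot x = 2·216 + 82 = 514
// beam min-corner = (216, 0, 630)
translate([216, 0, 630]) cube([82, 907, 82]);
translate([0, 89, 0]) rotate([0, atan2(216, 630), 0]) cube([40, 31, 666]);
translate([514, 89, 0]) mirror([1, 0, 0]) rotate([0, atan2(216, 630), 0]) cube([40, 31, 666]);
translate([0, 787, 0]) rotate([0, atan2(216, 630), 0]) cube([40, 31, 666]);
translate([514, 787, 0]) mirror([1, 0, 0]) rotate([0, atan2(216, 630), 0]) cube([40, 31, 666]);


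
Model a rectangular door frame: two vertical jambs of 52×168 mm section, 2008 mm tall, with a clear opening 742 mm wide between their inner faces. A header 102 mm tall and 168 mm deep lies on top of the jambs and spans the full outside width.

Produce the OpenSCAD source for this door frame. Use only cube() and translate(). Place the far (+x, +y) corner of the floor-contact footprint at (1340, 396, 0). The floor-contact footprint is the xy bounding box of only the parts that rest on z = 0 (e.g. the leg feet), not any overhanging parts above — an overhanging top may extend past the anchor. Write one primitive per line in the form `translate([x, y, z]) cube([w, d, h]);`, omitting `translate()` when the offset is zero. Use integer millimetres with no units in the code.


translate([494, 228, 0]) cube([52, 168, 2008]);
translate([1288, 228, 0]) cube([52, 168, 2008]);
translate([494, 228, 2008]) cube([846, 168, 102]);


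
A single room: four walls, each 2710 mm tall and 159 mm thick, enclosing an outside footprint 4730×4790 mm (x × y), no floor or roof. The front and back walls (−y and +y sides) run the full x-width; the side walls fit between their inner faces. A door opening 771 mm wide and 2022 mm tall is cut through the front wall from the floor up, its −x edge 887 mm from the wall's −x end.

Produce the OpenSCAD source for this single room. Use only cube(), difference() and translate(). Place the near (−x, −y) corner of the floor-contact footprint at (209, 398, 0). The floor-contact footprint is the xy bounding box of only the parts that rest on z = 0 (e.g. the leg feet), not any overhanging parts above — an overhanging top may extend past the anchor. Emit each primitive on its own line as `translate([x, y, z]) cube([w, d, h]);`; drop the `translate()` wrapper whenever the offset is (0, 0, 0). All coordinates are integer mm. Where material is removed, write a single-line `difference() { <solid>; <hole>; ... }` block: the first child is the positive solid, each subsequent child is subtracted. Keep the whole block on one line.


difference() { translate([209, 398, 0]) cube([4730, 159, 2710]); translate([1096, 398, 0]) cube([771, 159, 2022]); }
translate([209, 5029, 0]) cube([4730, 159, 2710]);
translate([209, 557, 0]) cube([159, 4472, 2710]);
translate([4780, 557, 0]) cube([159, 4472, 2710]);


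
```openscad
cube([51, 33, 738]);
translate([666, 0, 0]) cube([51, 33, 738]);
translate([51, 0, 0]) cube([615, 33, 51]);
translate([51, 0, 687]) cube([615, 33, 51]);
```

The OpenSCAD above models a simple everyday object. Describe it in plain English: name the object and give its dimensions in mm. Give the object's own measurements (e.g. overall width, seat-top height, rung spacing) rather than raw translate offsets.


A rectangular picture frame lying in the x–z plane (depth along y). The opening is 615 mm wide (x) by 636 mm tall (z), surrounded by a border 51 mm wide on all four sides. The frame is 33 mm deep and is made of two full-height vertical stiles with two horizontal rails fitted between them.


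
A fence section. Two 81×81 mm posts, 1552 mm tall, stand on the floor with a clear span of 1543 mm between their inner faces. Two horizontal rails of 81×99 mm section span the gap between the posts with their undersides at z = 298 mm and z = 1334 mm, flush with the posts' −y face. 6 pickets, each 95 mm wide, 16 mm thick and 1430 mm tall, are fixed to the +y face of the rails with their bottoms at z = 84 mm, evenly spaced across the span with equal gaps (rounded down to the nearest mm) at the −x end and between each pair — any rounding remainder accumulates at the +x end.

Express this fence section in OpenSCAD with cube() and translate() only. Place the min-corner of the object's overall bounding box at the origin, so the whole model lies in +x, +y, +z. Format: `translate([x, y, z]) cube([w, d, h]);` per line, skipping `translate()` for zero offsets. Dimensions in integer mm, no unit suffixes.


cube([81, 81, 1552]);
translate([1624, 0, 0]) cube([81, 81, 1552]);
translate([81, 0, 298]) cube([1543, 81, 99]);
translate([81, 0, 1334]) cube([1543, 81, 99]);
translate([220, 81, 84]) cube([95, 16, 1430]);
translate([454, 81, 84]) cube([95, 16, 1430]);
translate([688, 81, 84]) cube([95, 16, 1430]);
translate([922, 81, 84]) cube([95, 16, 1430]);
translate([1156, 81, 84]) cube([95, 16, 1430]);
translate([1390, 81, 84]) cube([95, 16, 1430]);


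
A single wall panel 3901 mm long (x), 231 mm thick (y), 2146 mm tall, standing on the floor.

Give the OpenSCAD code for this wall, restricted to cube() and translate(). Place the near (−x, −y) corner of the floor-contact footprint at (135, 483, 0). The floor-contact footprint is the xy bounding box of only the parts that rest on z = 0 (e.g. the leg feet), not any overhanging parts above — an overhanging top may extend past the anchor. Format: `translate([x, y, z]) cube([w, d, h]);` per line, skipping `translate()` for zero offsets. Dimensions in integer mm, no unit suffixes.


translate([135, 483, 0]) cube([3901, 231, 2146]);


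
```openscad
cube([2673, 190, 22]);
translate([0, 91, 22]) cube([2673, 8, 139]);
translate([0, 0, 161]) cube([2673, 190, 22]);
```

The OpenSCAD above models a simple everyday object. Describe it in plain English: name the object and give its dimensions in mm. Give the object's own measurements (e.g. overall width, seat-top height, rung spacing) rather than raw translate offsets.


An I-beam lying along x, 2673 mm long. Overall section height 183 mm. Two flanges 190 mm wide (y) and 22 mm thick, one on the floor and one at the top; a web 8 mm thick runs between them, centred on the flange width.


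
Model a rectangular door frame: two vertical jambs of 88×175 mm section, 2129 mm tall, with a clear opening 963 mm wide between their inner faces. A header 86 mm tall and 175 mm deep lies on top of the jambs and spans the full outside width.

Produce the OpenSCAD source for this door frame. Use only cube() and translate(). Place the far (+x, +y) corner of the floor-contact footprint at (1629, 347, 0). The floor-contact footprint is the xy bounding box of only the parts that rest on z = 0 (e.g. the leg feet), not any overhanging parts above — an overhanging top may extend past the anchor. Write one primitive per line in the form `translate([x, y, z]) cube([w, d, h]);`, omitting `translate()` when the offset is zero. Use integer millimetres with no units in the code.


translate([490, 172, 0]) cube([88, 175, 2129]);
translate([1541, 172, 0]) cube([88, 175, 2129]);
translate([490, 172, 2129]) cube([1139, 175, 86]);


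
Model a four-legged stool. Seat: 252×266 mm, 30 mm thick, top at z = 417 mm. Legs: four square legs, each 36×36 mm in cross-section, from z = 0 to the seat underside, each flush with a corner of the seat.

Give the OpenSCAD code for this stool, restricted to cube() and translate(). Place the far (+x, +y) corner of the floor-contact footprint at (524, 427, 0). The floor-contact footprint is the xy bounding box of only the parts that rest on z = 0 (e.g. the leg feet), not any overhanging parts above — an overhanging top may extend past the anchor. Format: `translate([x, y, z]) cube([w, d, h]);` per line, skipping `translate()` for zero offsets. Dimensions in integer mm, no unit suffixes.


translate([272, 161, 387]) cube([252, 266, 30]);
translate([272, 161, 0]) cube([36, 36, 387]);
translate([488, 161, 0]) cube([36, 36, 387]);
translate([272, 391, 0]) cube([36, 36, 387]);
translate([488, 391, 0]) cube([36, 36, 387]);


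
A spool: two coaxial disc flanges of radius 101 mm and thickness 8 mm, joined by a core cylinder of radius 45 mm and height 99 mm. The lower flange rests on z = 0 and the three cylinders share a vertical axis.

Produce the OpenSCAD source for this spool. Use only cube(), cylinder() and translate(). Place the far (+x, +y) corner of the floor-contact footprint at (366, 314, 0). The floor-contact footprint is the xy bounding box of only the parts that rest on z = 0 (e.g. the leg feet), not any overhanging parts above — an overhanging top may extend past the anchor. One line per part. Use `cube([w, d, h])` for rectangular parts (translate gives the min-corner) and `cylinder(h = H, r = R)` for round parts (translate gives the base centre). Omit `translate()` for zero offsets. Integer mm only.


translate([265, 213, 0]) cylinder(h = 8, r = 101);
translate([265, 213, 8]) cylinder(h = 99, r = 45);
translate([265, 213, 107]) cylinder(h = 8, r = 101);


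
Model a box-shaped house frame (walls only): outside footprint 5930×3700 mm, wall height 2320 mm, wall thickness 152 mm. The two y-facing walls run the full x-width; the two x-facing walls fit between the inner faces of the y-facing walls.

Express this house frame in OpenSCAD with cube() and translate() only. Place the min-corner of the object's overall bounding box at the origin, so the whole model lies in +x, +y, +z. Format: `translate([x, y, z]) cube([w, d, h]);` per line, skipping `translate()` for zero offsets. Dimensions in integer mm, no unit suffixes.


cube([5930, 152, 2320]);
translate([0, 3548, 0]) cube([5930, 152, 2320]);
translate([0, 152, 0]) cube([152, 3396, 2320]);
translate([5778, 152, 0]) cube([152, 3396, 2320]);


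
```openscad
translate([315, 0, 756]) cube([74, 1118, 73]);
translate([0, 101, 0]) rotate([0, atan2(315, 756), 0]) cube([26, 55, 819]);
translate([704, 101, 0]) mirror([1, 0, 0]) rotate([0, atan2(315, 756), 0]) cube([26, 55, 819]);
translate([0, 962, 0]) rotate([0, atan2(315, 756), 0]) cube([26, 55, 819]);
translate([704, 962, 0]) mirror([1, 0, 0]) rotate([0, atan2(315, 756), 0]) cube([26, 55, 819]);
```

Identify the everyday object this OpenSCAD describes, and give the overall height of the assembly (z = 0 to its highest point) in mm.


A sawhorse. The overall height is 829 mm.

A beam across two mirrored pairs of raked legs — a sawhorse. The beam's underside is at z = 756 (matching the legs' vertical rise in atan2(315, 756)) and the beam is 73 mm tall, so its top is at 756 + 73 = 829 mm. The raked legs top out at the beam's underside, so that is the highest point.


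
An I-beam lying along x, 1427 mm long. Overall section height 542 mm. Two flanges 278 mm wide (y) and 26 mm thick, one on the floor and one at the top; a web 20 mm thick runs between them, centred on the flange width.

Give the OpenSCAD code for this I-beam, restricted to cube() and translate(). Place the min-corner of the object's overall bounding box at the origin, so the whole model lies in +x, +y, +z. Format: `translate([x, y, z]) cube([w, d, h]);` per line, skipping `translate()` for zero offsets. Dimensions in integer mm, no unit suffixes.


cube([1427, 278, 26]);
translate([0, 129, 26]) cube([1427, 20, 490]);
translate([0, 0, 516]) cube([1427, 278, 26]);


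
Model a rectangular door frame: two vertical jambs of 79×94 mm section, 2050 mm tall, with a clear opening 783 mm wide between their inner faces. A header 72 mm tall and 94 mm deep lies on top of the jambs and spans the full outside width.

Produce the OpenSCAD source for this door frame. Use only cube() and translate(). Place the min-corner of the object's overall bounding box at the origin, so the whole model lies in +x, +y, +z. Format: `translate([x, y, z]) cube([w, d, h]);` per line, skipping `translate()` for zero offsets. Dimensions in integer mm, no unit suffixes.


cube([79, 94, 2050]);
translate([862, 0, 0]) cube([79, 94, 2050]);
translate([0, 0, 2050]) cube([941, 94, 72]);


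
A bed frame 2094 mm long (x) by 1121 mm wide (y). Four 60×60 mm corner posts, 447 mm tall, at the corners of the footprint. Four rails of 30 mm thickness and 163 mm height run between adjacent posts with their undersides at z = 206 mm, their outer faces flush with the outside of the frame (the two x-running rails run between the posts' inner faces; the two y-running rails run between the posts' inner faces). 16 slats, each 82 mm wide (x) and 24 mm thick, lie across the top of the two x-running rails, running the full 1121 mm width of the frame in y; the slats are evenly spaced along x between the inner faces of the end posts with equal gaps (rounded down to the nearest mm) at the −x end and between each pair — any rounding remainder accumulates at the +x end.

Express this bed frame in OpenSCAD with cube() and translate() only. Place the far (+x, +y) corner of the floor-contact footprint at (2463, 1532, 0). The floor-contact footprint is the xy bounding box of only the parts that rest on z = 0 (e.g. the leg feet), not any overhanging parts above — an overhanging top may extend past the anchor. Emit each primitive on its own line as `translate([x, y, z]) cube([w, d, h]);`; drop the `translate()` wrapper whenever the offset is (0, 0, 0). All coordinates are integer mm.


// slat z = rail_z + rail_h = 206 + 163 = 369
// slat gap = ⌊(1974 − 16·82) / 17⌋ = 38
translate([369, 411, 0]) cube([60, 60, 447]);
translate([369, 1472, 0]) cube([60, 60, 447]);
translate([2403, 411, 0]) cube([60, 60, 447]);
translate([2403, 1472, 0]) cube([60, 60, 447]);
translate([429, 411, 206]) cube([1974, 30, 163]);
translate([429, 1502, 206]) cube([1974, 30, 163]);
translate([369, 471, 206]) cube([30, 1001, 163]);
translate([2433, 471, 206]) cube([30, 1001, 163]);
translate([467, 411, 369]) cube([82, 1121, 24]);
translate([587, 411, 369]) cube([82, 1121, 24]);
translate([707, 411, 369]) cube([82, 1121, 24]);
translate([827, 411, 369]) cube([82, 1121, 24]);
translate([947, 411, 369]) cube([82, 1121, 24]);
translate([1067, 411, 369]) cube([82, 1121, 24]);
translate([1187, 411, 369]) cube([82, 1121, 24]);
translate([1307, 411, 369]) cube([82, 1121, 24]);
translate([1427, 411, 369]) cube([82, 1121, 24]);
translate([1547, 411, 369]) cube([82, 1121, 24]);
translate([1667, 411, 369]) cube([82, 1121, 24]);
translate([1787, 411, 369]) cube([82, 1121, 24]);
translate([1907, 411, 369]) cube([82, 1121, 24]);
translate([2027, 411, 369]) cube([82, 1121, 24]);
translate([2147, 411, 369]) cube([82, 1121, 24]);
translate([2267, 411, 369]) cube([82, 1121, 24]);


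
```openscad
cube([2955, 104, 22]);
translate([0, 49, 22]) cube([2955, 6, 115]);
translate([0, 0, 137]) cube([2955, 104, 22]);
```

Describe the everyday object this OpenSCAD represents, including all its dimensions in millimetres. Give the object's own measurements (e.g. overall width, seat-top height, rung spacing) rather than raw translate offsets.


An I-beam lying along x, 2955 mm long. Overall section height 159 mm. Two flanges 104 mm wide (y) and 22 mm thick, one on the floor and one at the top; a web 6 mm thick runs between them, centred on the flange width.


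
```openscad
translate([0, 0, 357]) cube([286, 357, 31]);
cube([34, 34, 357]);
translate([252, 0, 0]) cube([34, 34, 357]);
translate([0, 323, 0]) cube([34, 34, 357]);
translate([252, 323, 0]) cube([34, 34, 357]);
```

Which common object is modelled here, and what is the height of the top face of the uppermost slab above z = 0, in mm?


A stool. The seat height is 388 mm.

A 286×357×31 slab at z = 357 on four corner posts — a stool. The seat top is 357 + 31 = 388 mm.


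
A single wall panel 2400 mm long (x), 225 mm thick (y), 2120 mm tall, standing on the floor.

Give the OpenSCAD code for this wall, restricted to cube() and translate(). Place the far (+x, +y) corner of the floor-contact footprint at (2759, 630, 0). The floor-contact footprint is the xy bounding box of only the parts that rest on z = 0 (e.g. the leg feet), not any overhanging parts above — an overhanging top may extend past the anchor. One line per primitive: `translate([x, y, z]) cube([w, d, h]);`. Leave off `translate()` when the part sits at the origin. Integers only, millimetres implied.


translate([359, 405, 0]) cube([2400, 225, 2120]);


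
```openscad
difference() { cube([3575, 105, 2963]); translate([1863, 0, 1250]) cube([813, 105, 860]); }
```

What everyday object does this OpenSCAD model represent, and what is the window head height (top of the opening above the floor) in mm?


A wall with a window opening. The window head height is 2110 mm.

A wall with a rectangular opening subtracted — a window. Sill at z = 1250, opening 860 mm tall, so the head is at 1250 + 860 = 2110 mm.


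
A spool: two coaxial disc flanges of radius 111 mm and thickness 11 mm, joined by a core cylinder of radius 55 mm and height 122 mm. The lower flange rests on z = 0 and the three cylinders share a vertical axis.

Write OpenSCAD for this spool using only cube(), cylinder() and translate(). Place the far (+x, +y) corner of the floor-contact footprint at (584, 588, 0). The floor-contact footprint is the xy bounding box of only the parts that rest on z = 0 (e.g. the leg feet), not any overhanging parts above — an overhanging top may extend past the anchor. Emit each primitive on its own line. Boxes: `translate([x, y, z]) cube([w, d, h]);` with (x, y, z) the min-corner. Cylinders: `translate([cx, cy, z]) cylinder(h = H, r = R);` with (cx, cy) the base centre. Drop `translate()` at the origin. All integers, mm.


translate([473, 477, 0]) cylinder(h = 11, r = 111);
translate([473, 477, 11]) cylinder(h = 122, r = 55);
translate([473, 477, 133]) cylinder(h = 11, r = 111);


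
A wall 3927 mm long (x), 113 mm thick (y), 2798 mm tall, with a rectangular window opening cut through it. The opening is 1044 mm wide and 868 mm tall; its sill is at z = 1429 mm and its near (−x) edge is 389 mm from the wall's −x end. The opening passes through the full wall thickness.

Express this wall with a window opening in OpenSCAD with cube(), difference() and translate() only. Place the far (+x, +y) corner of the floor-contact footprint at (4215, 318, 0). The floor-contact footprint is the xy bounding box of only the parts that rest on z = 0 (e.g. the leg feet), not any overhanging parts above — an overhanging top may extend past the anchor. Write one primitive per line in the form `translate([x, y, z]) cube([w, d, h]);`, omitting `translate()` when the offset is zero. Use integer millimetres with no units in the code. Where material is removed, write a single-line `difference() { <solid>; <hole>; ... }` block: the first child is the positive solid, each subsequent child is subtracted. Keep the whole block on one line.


difference() { translate([288, 205, 0]) cube([3927, 113, 2798]); translate([677, 205, 1429]) cube([1044, 113, 868]); }


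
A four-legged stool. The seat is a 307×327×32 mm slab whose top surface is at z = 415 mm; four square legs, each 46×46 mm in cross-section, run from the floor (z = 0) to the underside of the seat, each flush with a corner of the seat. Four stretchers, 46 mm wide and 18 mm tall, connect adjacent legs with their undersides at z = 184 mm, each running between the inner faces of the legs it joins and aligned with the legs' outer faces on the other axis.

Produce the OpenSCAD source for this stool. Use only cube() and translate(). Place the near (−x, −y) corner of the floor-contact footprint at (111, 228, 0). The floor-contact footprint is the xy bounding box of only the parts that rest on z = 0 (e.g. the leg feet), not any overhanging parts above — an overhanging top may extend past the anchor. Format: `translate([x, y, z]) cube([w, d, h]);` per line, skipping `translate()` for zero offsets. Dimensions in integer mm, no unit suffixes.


translate([111, 228, 383]) cube([307, 327, 32]);
translate([111, 228, 0]) cube([46, 46, 383]);
translate([372, 228, 0]) cube([46, 46, 383]);
translate([111, 509, 0]) cube([46, 46, 383]);
translate([372, 509, 0]) cube([46, 46, 383]);
translate([157, 228, 184]) cube([215, 46, 18]);
translate([157, 509, 184]) cube([215, 46, 18]);
translate([111, 274, 184]) cube([46, 235, 18]);
translate([372, 274, 184]) cube([46, 235, 18]);


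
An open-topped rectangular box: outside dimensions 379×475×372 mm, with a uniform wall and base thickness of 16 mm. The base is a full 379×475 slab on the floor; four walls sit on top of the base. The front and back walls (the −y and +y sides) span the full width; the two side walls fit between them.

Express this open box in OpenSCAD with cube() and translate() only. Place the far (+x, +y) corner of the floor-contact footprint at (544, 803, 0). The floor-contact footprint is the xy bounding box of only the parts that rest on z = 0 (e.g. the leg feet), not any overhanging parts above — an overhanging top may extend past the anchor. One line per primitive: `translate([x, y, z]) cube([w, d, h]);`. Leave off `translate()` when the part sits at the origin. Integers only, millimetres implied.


translate([165, 328, 0]) cube([379, 475, 16]);
translate([165, 328, 16]) cube([379, 16, 356]);
translate([165, 787, 16]) cube([379, 16, 356]);
translate([165, 344, 16]) cube([16, 443, 356]);
translate([528, 344, 16]) cube([16, 443, 356]);


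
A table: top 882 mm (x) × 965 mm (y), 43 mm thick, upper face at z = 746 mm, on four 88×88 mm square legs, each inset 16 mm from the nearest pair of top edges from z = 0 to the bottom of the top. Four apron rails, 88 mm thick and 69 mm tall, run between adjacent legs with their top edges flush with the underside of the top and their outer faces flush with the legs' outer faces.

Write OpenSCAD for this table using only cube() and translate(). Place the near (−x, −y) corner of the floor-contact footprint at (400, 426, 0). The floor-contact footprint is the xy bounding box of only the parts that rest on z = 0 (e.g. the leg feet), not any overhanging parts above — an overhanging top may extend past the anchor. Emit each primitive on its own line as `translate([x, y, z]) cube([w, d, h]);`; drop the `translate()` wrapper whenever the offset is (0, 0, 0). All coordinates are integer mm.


translate([384, 410, 703]) cube([882, 965, 43]);
translate([400, 426, 0]) cube([88, 88, 703]);
translate([1162, 426, 0]) cube([88, 88, 703]);
translate([400, 1271, 0]) cube([88, 88, 703]);
translate([1162, 1271, 0]) cube([88, 88, 703]);
translate([488, 426, 634]) cube([674, 88, 69]);
translate([488, 1271, 634]) cube([674, 88, 69]);
translate([400, 514, 634]) cube([88, 757, 69]);
translate([1162, 514, 634]) cube([88, 757, 69]);


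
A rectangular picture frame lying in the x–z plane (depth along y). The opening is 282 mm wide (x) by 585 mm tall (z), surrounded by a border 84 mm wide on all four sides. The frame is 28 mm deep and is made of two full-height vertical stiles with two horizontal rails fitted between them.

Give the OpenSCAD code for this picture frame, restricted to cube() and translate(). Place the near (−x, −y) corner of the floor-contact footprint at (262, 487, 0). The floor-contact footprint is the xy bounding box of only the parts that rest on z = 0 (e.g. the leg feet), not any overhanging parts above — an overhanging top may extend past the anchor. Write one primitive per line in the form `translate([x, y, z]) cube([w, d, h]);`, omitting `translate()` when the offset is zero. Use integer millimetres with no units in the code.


translate([262, 487, 0]) cube([84, 28, 753]);
translate([628, 487, 0]) cube([84, 28, 753]);
translate([346, 487, 0]) cube([282, 28, 84]);
translate([346, 487, 669]) cube([282, 28, 84]);


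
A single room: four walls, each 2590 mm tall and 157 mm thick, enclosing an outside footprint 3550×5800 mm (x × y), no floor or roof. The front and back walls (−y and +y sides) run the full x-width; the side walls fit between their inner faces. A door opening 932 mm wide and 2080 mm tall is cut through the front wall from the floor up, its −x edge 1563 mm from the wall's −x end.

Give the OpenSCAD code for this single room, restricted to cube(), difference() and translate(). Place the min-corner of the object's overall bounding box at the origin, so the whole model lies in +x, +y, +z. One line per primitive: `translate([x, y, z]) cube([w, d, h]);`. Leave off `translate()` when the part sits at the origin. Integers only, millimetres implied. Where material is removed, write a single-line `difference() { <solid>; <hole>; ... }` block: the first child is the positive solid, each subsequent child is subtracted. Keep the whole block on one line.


difference() { cube([3550, 157, 2590]); translate([1563, 0, 0]) cube([932, 157, 2080]); }
translate([0, 5643, 0]) cube([3550, 157, 2590]);
translate([0, 157, 0]) cube([157, 5486, 2590]);
translate([3393, 157, 0]) cube([157, 5486, 2590]);


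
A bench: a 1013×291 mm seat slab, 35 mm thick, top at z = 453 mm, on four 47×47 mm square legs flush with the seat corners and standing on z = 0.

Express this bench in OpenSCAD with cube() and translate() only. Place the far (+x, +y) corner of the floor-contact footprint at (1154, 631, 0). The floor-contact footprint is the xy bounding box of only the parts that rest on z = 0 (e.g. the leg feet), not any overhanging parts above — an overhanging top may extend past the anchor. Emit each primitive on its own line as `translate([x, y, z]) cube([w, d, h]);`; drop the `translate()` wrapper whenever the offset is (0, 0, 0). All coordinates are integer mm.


translate([141, 340, 418]) cube([1013, 291, 35]);
translate([141, 340, 0]) cube([47, 47, 418]);
translate([141, 584, 0]) cube([47, 47, 418]);
translate([1107, 340, 0]) cube([47, 47, 418]);
translate([1107, 584, 0]) cube([47, 47, 418]);


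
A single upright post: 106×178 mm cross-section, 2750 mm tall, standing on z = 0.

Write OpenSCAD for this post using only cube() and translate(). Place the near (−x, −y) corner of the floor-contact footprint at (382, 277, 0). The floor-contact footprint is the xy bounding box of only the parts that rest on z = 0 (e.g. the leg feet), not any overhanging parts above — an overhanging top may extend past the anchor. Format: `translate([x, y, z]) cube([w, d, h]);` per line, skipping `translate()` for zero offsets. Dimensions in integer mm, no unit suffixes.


translate([382, 277, 0]) cube([106, 178, 2750]);


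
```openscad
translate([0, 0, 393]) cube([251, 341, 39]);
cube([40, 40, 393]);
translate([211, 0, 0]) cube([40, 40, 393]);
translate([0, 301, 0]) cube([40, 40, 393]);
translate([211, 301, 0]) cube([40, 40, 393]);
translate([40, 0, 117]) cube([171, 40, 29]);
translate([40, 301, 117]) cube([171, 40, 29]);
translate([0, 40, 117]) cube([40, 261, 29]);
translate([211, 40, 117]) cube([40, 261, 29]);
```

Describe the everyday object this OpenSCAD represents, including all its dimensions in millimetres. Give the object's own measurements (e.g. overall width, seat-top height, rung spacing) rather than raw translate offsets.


A simple wooden stool: a rectangular seat 251 mm (x) by 341 mm (y), 39 mm thick, top face at z = 432 mm, on four square legs, each 40×40 mm in cross-section. The legs rest on z = 0, each flush with a corner of the seat. Four stretchers, 40 mm wide and 29 mm tall, connect adjacent legs with their undersides at z = 117 mm, each running between the inner faces of the legs it joins and aligned with the legs' outer faces on the other axis.


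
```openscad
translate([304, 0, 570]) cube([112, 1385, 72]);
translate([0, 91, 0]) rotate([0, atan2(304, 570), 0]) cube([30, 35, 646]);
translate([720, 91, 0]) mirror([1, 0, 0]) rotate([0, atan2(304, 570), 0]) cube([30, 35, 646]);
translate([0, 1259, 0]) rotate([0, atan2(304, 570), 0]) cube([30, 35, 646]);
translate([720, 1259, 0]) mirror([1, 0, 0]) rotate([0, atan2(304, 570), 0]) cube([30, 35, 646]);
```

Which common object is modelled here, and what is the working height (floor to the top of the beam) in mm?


A sawhorse. The overall height is 642 mm.

A beam across two mirrored pairs of raked legs — a sawhorse. The beam's underside is at z = 570 (matching the legs' vertical rise in atan2(304, 570)) and the beam is 72 mm tall, so its top is at 570 + 72 = 642 mm. The raked legs top out at the beam's underside, so that is the highest point.


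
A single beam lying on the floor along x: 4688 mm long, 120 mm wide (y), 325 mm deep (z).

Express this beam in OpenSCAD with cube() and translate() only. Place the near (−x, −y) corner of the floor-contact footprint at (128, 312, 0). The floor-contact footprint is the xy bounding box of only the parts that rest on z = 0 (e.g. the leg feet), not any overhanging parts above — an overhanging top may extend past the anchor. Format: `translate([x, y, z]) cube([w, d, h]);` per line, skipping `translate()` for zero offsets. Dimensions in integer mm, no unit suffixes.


translate([128, 312, 0]) cube([4688, 120, 325]);


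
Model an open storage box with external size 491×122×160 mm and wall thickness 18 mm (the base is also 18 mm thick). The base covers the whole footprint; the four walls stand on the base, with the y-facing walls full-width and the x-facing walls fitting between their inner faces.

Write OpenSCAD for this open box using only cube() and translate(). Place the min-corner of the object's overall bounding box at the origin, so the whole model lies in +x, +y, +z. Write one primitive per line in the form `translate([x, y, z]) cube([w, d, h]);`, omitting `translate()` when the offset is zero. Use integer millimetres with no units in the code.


cube([491, 122, 18]);
translate([0, 0, 18]) cube([491, 18, 142]);
translate([0, 104, 18]) cube([491, 18, 142]);
translate([0, 18, 18]) cube([18, 86, 142]);
translate([473, 18, 18]) cube([18, 86, 142]);
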